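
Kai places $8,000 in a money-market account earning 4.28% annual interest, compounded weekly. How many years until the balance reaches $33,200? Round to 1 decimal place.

We need (1 + 0.000823077)^(52t) = 4.15, so 52t = ln 4.15 / ln 1.000823 ≈ 1729.7216.
t ≈ 1729.7216/52 = 33.2639 years.

33.3 years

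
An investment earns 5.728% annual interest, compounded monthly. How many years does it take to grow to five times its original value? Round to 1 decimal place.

(1 + 0.00477333)^(12t) = 5.
12t = ln 5 / ln(1 + 0.00477333) ≈ 1.6094/0.00476198 ≈ 337.9768.
t ≈ 28.1647.

28.2 years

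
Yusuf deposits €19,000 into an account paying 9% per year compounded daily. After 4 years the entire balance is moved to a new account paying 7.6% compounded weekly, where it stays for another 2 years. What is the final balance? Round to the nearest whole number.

€31,699

After 4 years at 9%: 19,000 × 1.4332658102 ≈ 27,232.0504.
Then 2 years at 7.6%: 27,232.0504 × 1.1640310581 ≈ 31,698.9524.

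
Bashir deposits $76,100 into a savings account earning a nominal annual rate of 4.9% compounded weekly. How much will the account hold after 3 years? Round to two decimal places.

Periodic rate = 4.9%/52 = 0.000942308; periods = 52·3 = 156.
A = 76,100·(1 + 0.049/52)^156 ≈ 76,100·1.158273789 ≈ 88,144.6353.

$88,144.64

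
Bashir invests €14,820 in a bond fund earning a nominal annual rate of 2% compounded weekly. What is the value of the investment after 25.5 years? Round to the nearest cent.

€24,677.20

Periodic rate = 2%/52 = 0.000384615; periods = 52·25.5 = 1326.
A = 14,820·(1 + 0.02/52)^1326 ≈ 14,820·1.6651279182 ≈ 24,677.1957.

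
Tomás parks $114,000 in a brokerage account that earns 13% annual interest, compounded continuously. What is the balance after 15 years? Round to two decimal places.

$801,270.38

A = P·e^(rt) = 114,000·e^(0.13·15) = 114,000·e^1.95.
e^1.95 ≈ 7.02868758059, so A ≈ 801,270.3842.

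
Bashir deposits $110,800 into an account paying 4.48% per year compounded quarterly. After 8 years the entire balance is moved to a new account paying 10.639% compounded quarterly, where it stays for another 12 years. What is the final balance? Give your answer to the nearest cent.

After 8 years at 4.48%: 110,800 × 1.42818987553 ≈ 158,243.4382.
Then 12 years at 10.639%: 158,243.4382 × 3.52541064342 ≈ 557,873.1013.

$557,873.10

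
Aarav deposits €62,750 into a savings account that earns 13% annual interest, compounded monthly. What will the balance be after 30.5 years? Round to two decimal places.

Growth factor = (1 + 0.13/12)^366 ≈ 51.60800414117.
A ≈ 62,750 × 51.60800414117 ≈ 3,238,402.2599.

€3,238,402.26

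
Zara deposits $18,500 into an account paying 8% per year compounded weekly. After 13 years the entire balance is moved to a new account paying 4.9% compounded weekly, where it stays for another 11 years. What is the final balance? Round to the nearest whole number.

$89,632

After 13 years at 8%: 18,500 × 2.8269568627 ≈ 52,298.7020.
Then 11 years at 4.9%: 52,298.7020 × 1.7138566939 ≈ 89,632.4804.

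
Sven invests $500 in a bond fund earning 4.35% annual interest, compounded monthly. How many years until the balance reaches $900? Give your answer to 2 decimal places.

13.54 years

We need (1 + 0.003625)^(12t) = 1.8, so 12t = ln 1.8 / ln 1.003625 ≈ 162.4418.
t ≈ 162.4418/12 = 13.5368 years.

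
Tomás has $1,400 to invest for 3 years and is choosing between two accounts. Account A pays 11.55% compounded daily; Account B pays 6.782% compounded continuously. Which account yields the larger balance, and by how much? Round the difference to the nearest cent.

Account A, by $263.75

A: (1 + 0.1155/365)^1095 ≈ 1.414031987, so 1,400 × 1.414031987 ≈ 1,979.6448.
B: e^(0.06782·3) = e^0.20346 ≈ 1.225636131, so 1,400 × 1.225636131 ≈ 1,715.8906.
Difference ≈ 263.7542 in favor of A.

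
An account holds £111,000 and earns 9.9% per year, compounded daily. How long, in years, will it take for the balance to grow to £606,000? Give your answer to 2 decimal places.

(1 + 0.000271233)^(365t) = 606,000/111,000 = 5.4595.
365t·ln(1 + 0.000271233) = ln(5.4595); 365t = 1.6973/0.000271196 ≈ 6258.7544.
t ≈ 17.1473 years.

17.15 years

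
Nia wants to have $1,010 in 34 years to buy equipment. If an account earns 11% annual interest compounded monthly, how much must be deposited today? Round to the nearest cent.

Periodic rate = 11%/12 = 0.00916667; 408 periods.
P = 1,010/(1 + 0.11/12)^408 ≈ 1,010/41.38681588 ≈ 24.4039.

$24.40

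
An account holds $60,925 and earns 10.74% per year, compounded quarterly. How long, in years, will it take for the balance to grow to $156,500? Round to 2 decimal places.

We need (1 + 0.02685)^(4t) = 2.5687, so 4t = ln 2.5687 / ln 1.02685 ≈ 35.6060.
t ≈ 35.6060/4 = 8.9015 years.

8.90 years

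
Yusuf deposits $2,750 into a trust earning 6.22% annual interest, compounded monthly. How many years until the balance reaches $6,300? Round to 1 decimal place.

(1 + 0.00518333)^(12t) = 6,300/2,750 = 2.2909.
12t·ln(1 + 0.00518333) = ln(2.2909); 12t = 0.82895/0.00516995 ≈ 160.3399.
t ≈ 13.3617 years.

13.4 years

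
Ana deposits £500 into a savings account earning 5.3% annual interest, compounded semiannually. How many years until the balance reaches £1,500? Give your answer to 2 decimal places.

21.00 years

We need (1 + 0.0265)^(2t) = 3, so 2t = ln 3 / ln 1.0265 ≈ 42.0040.
t ≈ 42.0040/2 = 21.0020 years.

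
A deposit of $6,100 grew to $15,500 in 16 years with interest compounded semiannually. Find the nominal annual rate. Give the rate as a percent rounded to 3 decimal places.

5.914%

(1 + r/2)^32 = 15,500/6,100 = 2.54098.
1 + r/2 = 2.54098^(1/32) ≈ 1.029571, so r/2 ≈ 0.029571.
r ≈ 2·0.029571 = 5.91420%.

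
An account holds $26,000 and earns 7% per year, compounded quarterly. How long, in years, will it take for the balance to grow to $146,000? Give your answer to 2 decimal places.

(1 + 0.0175)^(4t) = 146,000/26,000 = 5.6154.
4t·ln(1 + 0.0175) = ln(5.6154); 4t = 1.7255/0.0173486 ≈ 99.4608.
t ≈ 24.8652 years.

24.87 years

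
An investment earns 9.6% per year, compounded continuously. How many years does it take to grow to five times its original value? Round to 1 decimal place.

e^(0.096t) = 5, so 0.096t = ln 5 ≈ 1.6094.
t ≈ 1.6094/0.096 ≈ 16.7650.

16.8 years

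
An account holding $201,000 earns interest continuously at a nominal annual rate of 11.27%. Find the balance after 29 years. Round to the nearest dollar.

$5,279,596

A = P·e^(rt) = 201,000·e^(0.1127·29) = 201,000·e^3.2683.
e^3.2683 ≈ 26.26664806473, so A ≈ 5,279,596.2610.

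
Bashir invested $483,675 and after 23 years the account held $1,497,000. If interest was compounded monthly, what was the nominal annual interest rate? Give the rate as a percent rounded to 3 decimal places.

(1 + r/12)^276 = 1,497,000/483,675 = 3.09505.
1 + r/12 = 3.09505^(1/276) ≈ 1.004102, so r/12 ≈ 0.00410189.
r ≈ 12·0.00410189 = 4.92226%.

4.922%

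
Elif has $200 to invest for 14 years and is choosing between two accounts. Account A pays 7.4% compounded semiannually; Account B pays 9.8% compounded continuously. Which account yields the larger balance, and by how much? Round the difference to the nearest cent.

Account B, by $235.51

A: (1 + 0.037)^28 ≈ 2.7657007, so 200 × 2.7657007 ≈ 553.1401.
B: e^(0.098·14) = e^1.372 ≈ 3.94322927, so 200 × 3.94322927 ≈ 788.6459.
Difference ≈ 235.5057 in favor of B.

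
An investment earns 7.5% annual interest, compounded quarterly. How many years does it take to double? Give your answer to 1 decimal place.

9.3 years

(1 + 0.01875)^(4t) = 2.
4t = ln 2 / ln(1 + 0.01875) ≈ 0.69315/0.0185764 ≈ 37.3134.
t ≈ 9.3283.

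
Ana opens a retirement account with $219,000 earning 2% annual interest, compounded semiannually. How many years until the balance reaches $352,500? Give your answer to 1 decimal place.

We need (1 + 0.01)^(2t) = 1.6096, so 2t = ln 1.6096 / ln 1.01 ≈ 47.8355.
t ≈ 47.8355/2 = 23.9177 years.

23.9 years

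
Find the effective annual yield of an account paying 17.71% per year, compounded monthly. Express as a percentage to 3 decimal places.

One year is 12 periods at 0.0147583 each: (1 + 0.0147583)^12 ≈ 1.192207.
EAR = 1.192207 − 1 ≈ 19.22066%.

19.221%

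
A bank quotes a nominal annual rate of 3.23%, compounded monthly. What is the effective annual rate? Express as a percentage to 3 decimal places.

EAR = (1 + 3.23%/12)^12 − 1 = (1 + 0.00269167)^12 − 1.
(1 + 0.00269167)^12 ≈ 1.032782, so EAR ≈ 3.27825%.

3.278%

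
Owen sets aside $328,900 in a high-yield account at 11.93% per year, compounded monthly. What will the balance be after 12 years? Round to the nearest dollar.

$1,366,878

Growth factor = (1 + 0.1193/12)^144 ≈ 4.155906481719.
A ≈ 328,900 × 4.155906481719 ≈ 1,366,877.6418.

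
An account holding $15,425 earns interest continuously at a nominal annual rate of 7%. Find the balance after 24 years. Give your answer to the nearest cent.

$82,763.70

A = P·e^(rt) = 15,425·e^(0.07·24) = 15,425·e^1.68.
e^1.68 ≈ 5.3655559711, so A ≈ 82,763.7009.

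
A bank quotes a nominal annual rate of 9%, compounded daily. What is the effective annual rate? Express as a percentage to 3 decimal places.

One year is 365 periods at 0.000246575 each: (1 + 0.000246575)^365 ≈ 1.094162.
EAR = 1.094162 − 1 ≈ 9.41621%.

9.416%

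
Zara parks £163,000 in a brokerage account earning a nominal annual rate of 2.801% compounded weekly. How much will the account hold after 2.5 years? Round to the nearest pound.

£174,820

Growth factor = (1 + 0.02801/52)^130 ≈ 1.07251477415.
A ≈ 163,000 × 1.07251477415 ≈ 174,819.9082.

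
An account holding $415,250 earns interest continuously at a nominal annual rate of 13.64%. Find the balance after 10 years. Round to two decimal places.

$1,624,378.81

A = P·e^(rt) = 415,250·e^(0.1364·10) = 415,250·e^1.364.
e^1.364 ≈ 3.91180928615, so A ≈ 1,624,378.8061.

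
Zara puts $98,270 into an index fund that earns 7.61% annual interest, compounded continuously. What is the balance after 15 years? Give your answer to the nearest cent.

A = P·e^(rt) = 98,270·e^(0.0761·15) = 98,270·e^1.1415.
e^1.1415 ≈ 3.13146203711, so A ≈ 307,728.7744.

$307,728.77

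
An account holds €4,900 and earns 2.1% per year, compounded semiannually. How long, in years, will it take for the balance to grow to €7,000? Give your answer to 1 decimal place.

17.1 years

(1 + 0.0105)^(2t) = 7,000/4,900 = 1.4286.
2t·ln(1 + 0.0105) = ln(1.4286); 2t = 0.35667/0.0104453 ≈ 34.1471.
t ≈ 17.0735 years.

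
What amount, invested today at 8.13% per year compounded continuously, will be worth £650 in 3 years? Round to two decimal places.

£509.32

P = A·e^(−rt) = 650·e^(−0.2439).
e^(−0.2439) ≈ 0.783565987, so P ≈ 509.3179.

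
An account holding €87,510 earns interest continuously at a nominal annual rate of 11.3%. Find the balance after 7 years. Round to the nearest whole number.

A = P·e^(rt) = 87,510·e^(0.113·7) = 87,510·e^0.791.
e^0.791 ≈ 2.20560092475, so A ≈ 193,012.1369.

€193,012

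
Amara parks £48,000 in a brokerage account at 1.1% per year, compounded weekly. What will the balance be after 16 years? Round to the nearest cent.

Growth factor = (1 + 0.011/52)^832 ≈ 1.1924158643.
A ≈ 48,000 × 1.1924158643 ≈ 57,235.9615.

£57,235.96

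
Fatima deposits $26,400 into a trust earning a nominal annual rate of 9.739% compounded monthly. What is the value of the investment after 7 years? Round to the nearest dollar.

$52,057

Periodic rate = 9.739%/12 = 0.00811583; periods = 12·7 = 84.
A = 26,400·(1 + 0.09739/12)^84 ≈ 26,400·1.9718623938 ≈ 52,057.1672.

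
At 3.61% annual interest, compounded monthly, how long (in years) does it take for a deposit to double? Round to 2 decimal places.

19.23 years

(1 + 0.00300833)^(12t) = 2.
12t = ln 2 / ln(1 + 0.00300833) ≈ 0.69315/0.00300382 ≈ 230.7554.
t ≈ 19.2296.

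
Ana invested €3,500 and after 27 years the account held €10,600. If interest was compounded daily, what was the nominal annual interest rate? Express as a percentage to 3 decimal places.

4.104%

The 9855-period growth factor is 10,600/3,500 = 3.02857.
r/365 = 3.02857^(1/9855) − 1 ≈ 0.000112446, so r ≈ 365·0.000112446 = 4.10427%.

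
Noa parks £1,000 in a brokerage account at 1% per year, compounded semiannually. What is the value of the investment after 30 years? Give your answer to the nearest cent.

Growth factor = (1 + 0.005)^60 ≈ 1.348850153.
A ≈ 1,000 × 1.348850153 ≈ 1,348.8502.

£1,348.85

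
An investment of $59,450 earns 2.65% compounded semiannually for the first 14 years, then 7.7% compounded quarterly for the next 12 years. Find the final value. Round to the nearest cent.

$214,630.57

Phase 1: 59,450·(1 + 0.01325)^28 ≈ 85,944.2857.
Phase 2: 85,944.2857·(1 + 0.01925)^48 ≈ 214,630.5668.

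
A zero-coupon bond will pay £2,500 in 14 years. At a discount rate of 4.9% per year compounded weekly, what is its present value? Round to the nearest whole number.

£1,259

Growth factor = (1 + 0.049/52)^728 ≈ 1.985115287.
P = 2,500/1.985115287 ≈ 1,259.3727.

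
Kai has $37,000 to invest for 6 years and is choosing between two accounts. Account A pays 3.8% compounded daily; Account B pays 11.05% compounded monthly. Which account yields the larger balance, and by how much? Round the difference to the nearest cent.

Account B, by $25,110.28

A: (1 + 0.038/365)^2190 ≈ 1.2560704187, so 37,000 × 1.2560704187 ≈ 46,474.6055.
B: (1 + 0.1105/12)^72 ≈ 1.9347266462, so 37,000 × 1.9347266462 ≈ 71,584.8859.
Difference ≈ 25,110.2804 in favor of B.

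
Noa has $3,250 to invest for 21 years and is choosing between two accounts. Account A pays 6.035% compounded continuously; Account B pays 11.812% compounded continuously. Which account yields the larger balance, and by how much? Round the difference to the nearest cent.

A: e^(0.06035·21) = e^1.26735 ≈ 3.5514287951, so 3,250 × 3.5514287951 ≈ 11,542.1436.
B: e^(0.11812·21) = e^2.48052 ≈ 11.94747549, so 3,250 × 11.94747549 ≈ 38,829.2953.
Difference ≈ 27,287.1518 in favor of B.

Account B, by $27,287.15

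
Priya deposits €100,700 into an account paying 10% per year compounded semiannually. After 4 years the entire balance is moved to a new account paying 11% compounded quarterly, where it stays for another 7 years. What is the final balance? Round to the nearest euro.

€318,006

After 4 years at 10%: 100,700 × 1.47745544379 ≈ 148,779.7632.
Then 7 years at 11%: 148,779.7632 × 2.13742682403 ≈ 318,005.8567.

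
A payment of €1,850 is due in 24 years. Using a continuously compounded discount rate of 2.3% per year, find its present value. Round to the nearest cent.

€1,065.22

P = A·e^(−rt) = 1,850·e^(−0.552).
e^(−0.552) ≈ 0.5757970639, so P ≈ 1,065.2246.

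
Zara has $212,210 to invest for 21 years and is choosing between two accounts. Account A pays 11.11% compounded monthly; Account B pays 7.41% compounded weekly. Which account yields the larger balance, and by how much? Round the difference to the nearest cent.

Account A, by $1,159,669.75

A: (1 + 0.1111/12)^252 ≈ 10.19977737095, so 212,210 × 10.19977737095 ≈ 2,164,494.7559.
B: (1 + 0.001425)^1092 ≈ 4.735050211498, so 212,210 × 4.735050211498 ≈ 1,004,825.0054.
Difference ≈ 1,159,669.7505 in favor of A.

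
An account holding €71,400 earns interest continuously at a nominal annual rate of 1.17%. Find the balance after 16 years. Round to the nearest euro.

A = P·e^(rt) = 71,400·e^(0.0117·16) = 71,400·e^0.1872.
e^0.1872 ≈ 1.2058684346, so A ≈ 86,099.0062.

€86,099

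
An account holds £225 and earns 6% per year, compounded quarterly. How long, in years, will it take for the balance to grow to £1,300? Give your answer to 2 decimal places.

We need (1 + 0.015)^(4t) = 5.7778, so 4t = ln 5.7778 / ln 1.015 ≈ 117.8094.
t ≈ 117.8094/4 = 29.4524 years.

29.45 years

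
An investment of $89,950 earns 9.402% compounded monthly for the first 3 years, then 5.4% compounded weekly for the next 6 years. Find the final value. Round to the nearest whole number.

After 3 years at 9.402%: 89,950 × 1.32440164382 ≈ 119,129.9279.
Then 6 years at 5.4%: 119,129.9279 × 1.38241488374 ≈ 164,686.9854.

$164,687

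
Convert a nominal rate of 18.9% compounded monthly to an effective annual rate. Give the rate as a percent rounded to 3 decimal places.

20.626%

EAR = (1 + 18.9%/12)^12 − 1 = (1 + 0.01575)^12 − 1.
(1 + 0.01575)^12 ≈ 1.206263, so EAR ≈ 20.62629%.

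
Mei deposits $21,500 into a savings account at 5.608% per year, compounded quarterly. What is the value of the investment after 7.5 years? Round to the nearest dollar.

$32,646

Periodic rate = 5.608%/4 = 0.01402; periods = 4·7.5 = 30.
A = 21,500·(1 + 0.01402)^30 ≈ 21,500·1.5184329744 ≈ 32,646.3090.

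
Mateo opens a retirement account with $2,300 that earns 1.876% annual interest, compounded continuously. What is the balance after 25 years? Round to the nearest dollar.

A = P·e^(rt) = 2,300·e^(0.01876·25) = 2,300·e^0.469.
e^0.469 ≈ 1.598394999, so A ≈ 3,676.3085.

$3,676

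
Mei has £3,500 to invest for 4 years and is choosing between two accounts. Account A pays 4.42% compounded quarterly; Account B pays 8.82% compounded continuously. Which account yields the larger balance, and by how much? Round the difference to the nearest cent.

Account B, by £807.84

Account A growth factor: (1 + 0.01105)^16 ≈ 1.192235739; balance ≈ 4,172.8251.
Account B growth factor: e^(0.0882·4) = e^0.3528 ≈ 1.423046506; balance ≈ 4,980.6628.
Account B is larger by 807.8377.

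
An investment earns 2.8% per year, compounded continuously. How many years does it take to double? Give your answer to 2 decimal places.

e^(0.028t) = 2, so 0.028t = ln 2 ≈ 0.69315.
t ≈ 0.69315/0.028 ≈ 24.7553.

24.76 years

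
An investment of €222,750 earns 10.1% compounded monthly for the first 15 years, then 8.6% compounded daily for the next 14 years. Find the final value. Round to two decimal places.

After 15 years at 10.1%: 222,750 × 4.520668698396 ≈ 1,006,978.9526.
Then 14 years at 8.6%: 1,006,978.9526 × 3.332951278077 ≈ 3,356,211.7870.

€3,356,211.79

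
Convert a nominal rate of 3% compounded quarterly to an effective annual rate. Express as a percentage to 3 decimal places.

3.034%

EAR = (1 + 3%/4)^4 − 1 = (1 + 0.0075)^4 − 1.
(1 + 0.0075)^4 ≈ 1.030339, so EAR ≈ 3.03392%.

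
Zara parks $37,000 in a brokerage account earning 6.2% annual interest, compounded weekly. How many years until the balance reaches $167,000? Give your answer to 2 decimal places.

24.32 years

(1 + 0.00119231)^(52t) = 167,000/37,000 = 4.5135.
52t·ln(1 + 0.00119231) = ln(4.5135); 52t = 1.5071/0.0011916 ≈ 1264.7525.
t ≈ 24.3222 years.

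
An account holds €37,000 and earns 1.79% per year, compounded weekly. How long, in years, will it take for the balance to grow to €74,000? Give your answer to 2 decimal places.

(1 + 0.000344231)^(52t) = 74,000/37,000 = 2.
52t·ln(1 + 0.000344231) = ln(2); 52t = 0.69315/0.000344172 ≈ 2013.9585.
t ≈ 38.7300 years.

38.73 years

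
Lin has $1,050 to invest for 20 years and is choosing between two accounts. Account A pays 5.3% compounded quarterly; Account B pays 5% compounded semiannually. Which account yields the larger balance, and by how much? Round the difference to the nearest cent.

Account A growth factor: (1 + 0.01325)^80 ≈ 2.866348506; balance ≈ 3,009.6659.
Account B growth factor: (1 + 0.025)^40 ≈ 2.685063838; balance ≈ 2,819.3170.
Account A is larger by 190.3489.

Account A, by $190.35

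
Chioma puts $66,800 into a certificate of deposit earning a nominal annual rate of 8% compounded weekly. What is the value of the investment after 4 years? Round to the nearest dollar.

$91,970

Growth factor = (1 + 0.08/52)^208 ≈ 1.3767891679.
A ≈ 66,800 × 1.3767891679 ≈ 91,969.5164.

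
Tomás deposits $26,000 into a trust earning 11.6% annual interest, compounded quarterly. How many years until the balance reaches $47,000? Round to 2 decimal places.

We need (1 + 0.029)^(4t) = 1.8077, so 4t = ln 1.8077 / ln 1.029 ≈ 20.7102.
t ≈ 20.7102/4 = 5.1775 years.

5.18 years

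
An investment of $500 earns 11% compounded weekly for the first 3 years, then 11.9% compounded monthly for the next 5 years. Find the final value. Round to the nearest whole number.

$1,257

Phase 1: 500·(1 + 0.11/52)^156 ≈ 695.2417.
Phase 2: 695.2417·(1 + 0.119/12)^60 ≈ 1,256.8058.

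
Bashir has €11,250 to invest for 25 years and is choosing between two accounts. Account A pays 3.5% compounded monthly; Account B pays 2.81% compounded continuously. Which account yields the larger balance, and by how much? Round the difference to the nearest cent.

A: (1 + 0.035/12)^300 ≈ 2.3958221128, so 11,250 × 2.3958221128 ≈ 26,952.9988.
B: e^(0.0281·25) = e^0.7025 ≈ 2.0187933875, so 11,250 × 2.0187933875 ≈ 22,711.4256.
Difference ≈ 4,241.5732 in favor of A.

Account A, by €4,241.57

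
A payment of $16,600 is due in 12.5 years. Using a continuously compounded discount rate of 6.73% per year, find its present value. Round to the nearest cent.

P = A·e^(−rt) = 16,600·e^(−0.84125).
e^(−0.84125) ≈ 0.43117122241, so P ≈ 7,157.4423.

$7,157.44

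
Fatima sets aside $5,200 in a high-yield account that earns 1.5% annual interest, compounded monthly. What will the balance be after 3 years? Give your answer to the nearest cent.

Periodic rate = 1.5%/12 = 0.00125; periods = 12·3 = 36.
A = 5,200·(1 + 0.00125)^36 ≈ 5,200·1.045998465 ≈ 5,439.1920.

$5,439.19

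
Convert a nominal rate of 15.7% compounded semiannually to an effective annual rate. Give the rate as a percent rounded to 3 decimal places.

One year is 2 periods at 0.0785 each: (1 + 0.0785)^2 ≈ 1.163162.
EAR = 1.163162 − 1 ≈ 16.31623%.

16.316%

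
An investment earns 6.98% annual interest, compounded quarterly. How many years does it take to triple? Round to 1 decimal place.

(1 + 0.01745)^(4t) = 3.
4t = ln 3 / ln(1 + 0.01745) ≈ 1.0986/0.0172995 ≈ 63.5054.
t ≈ 15.8764.

15.9 years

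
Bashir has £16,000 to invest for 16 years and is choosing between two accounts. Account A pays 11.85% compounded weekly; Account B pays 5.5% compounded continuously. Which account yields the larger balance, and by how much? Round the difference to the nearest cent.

Account A, by £67,743.29

A: (1 + 0.1185/52)^832 ≈ 6.64485539405, so 16,000 × 6.64485539405 ≈ 106,317.6863.
B: e^(0.055·16) = e^0.88 ≈ 2.4108997064, so 16,000 × 2.4108997064 ≈ 38,574.3953.
Difference ≈ 67,743.2910 in favor of A.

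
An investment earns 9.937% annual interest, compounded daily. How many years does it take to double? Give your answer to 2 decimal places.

(1 + 0.000272247)^(365t) = 2.
365t = ln 2 / ln(1 + 0.000272247) ≈ 0.69315/0.00027221 ≈ 2546.3737.
t ≈ 6.9764.

6.98 years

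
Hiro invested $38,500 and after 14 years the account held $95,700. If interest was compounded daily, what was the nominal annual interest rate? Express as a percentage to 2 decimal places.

(1 + r/365)^5110 = 95,700/38,500 = 2.48571.
1 + r/365 = 2.48571^(1/5110) ≈ 1.000178, so r/365 ≈ 0.000178208.
r ≈ 365·0.000178208 = 6.50458%.

6.50%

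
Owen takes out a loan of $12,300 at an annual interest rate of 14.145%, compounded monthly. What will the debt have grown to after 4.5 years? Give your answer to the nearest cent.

Periodic rate = 14.145%/12 = 0.0117875; periods = 12·4.5 = 54.
A = 12,300·(1 + 0.0117875)^54 ≈ 12,300·1.8828803459 ≈ 23,159.4283.

$23,159.43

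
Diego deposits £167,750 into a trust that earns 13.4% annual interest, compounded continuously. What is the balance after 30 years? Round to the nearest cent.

£9,343,860.50

A = P·e^(rt) = 167,750·e^(0.134·30) = 167,750·e^4.02.
e^4.02 ≈ 55.7011058268, so A ≈ 9,343,860.5024.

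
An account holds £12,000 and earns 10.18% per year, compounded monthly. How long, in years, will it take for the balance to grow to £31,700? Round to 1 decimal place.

We need (1 + 0.00848333)^(12t) = 2.6417, so 12t = ln 2.6417 / ln 1.008483 ≈ 114.9931.
t ≈ 114.9931/12 = 9.5828 years.

9.6 years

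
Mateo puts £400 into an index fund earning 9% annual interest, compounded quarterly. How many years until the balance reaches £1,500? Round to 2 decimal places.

(1 + 0.0225)^(4t) = 1,500/400 = 3.75.
4t·ln(1 + 0.0225) = ln(3.75); 4t = 1.3218/0.0222506 ≈ 59.4031.
t ≈ 14.8508 years.

14.85 years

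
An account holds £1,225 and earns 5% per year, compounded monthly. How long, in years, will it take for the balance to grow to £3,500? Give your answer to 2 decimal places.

(1 + 0.00416667)^(12t) = 3,500/1,225 = 2.8571.
12t·ln(1 + 0.00416667) = ln(2.8571); 12t = 1.0498/0.00415801 ≈ 252.4819.
t ≈ 21.0402 years.

21.04 years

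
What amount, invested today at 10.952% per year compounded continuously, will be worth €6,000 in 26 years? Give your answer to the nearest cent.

P = A·e^(−rt) = 6,000·e^(−2.84752).
e^(−2.84752) ≈ 0.05798795282, so P ≈ 347.9277.

€347.93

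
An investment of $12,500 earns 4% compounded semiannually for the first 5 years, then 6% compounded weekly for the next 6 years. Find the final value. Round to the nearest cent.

$21,835.72

Phase 1: 12,500·(1 + 0.02)^10 ≈ 15,237.4302.
Phase 2: 15,237.4302·(1 + 0.06/52)^312 ≈ 21,835.7249.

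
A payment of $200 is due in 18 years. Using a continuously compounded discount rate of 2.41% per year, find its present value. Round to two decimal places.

$129.61

P = A·e^(−rt) = 200·e^(−0.4338).
e^(−0.4338) ≈ 0.648041851, so P ≈ 129.6084.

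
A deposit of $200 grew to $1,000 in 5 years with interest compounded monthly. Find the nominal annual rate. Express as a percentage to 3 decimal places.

The 60-period growth factor is 1,000/200 = 5.
r/12 = 5^(1/60) − 1 ≈ 0.027187, so r ≈ 12·0.027187 = 32.62436%.

32.624%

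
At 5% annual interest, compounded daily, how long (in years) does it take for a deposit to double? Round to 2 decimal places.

(1 + 0.000136986)^(365t) = 2.
365t = ln 2 / ln(1 + 0.000136986) ≈ 0.69315/0.000136977 ≈ 5060.3210.
t ≈ 13.8639.

13.86 years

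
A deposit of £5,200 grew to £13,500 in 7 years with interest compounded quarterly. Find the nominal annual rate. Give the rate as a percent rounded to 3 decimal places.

(1 + r/4)^28 = 13,500/5,200 = 2.59615.
1 + r/4 = 2.59615^(1/28) ≈ 1.03466, so r/4 ≈ 0.0346597.
r ≈ 4·0.0346597 = 13.86386%.

13.864%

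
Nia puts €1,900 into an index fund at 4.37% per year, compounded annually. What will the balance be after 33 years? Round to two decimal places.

€7,793.83

Annual rate = 4.37% = 0.0437; years = 33.
A = 1,900·(1 + 0.0437)^33 ≈ 1,900·4.102017931 ≈ 7,793.8341.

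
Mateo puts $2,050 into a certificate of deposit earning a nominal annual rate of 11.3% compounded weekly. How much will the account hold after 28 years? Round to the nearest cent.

Periodic rate = 11.3%/52 = 0.00217308; periods = 52·28 = 1456.
A = 2,050·(1 + 0.113/52)^1456 ≈ 2,050·23.583968129 ≈ 48,347.1347.

$48,347.13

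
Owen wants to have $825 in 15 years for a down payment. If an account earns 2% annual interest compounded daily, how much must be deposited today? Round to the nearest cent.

Growth factor = (1 + 0.02/365)^5475 ≈ 1.34984771.
P = 825/1.34984771 ≈ 611.1801.

$611.18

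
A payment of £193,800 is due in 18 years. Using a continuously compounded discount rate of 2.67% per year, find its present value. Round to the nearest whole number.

£119,848

P = A·e^(−rt) = 193,800·e^(−0.4806).
e^(−0.4806) ≈ 0.61841223313, so P ≈ 119,848.2908.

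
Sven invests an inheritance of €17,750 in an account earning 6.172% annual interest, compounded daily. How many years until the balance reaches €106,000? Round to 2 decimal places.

28.96 years

We need (1 + 0.000169096)^(365t) = 5.9718, so 365t = ln 5.9718 / ln 1.000169 ≈ 10569.1786.
t ≈ 10569.1786/365 = 28.9567 years.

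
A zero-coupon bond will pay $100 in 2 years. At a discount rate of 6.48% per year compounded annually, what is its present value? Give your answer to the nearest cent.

Annual rate = 6.48% = 0.0648; 2 periods.
P = 100/(1 + 0.0648)^2 ≈ 100/1.133799 ≈ 88.1991.

$88.20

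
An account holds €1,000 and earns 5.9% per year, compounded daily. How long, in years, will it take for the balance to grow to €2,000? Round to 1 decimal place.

We need (1 + 0.000161644)^(365t) = 2, so 365t = ln 2 / ln 1.000162 ≈ 4288.4605.
t ≈ 4288.4605/365 = 11.7492 years.

11.7 years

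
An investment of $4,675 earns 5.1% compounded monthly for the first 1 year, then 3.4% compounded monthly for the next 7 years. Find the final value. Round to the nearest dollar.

$6,239

After 1 years at 5.1%: 4,675 × 1.052209176 ≈ 4,919.0779.
Then 7 years at 3.4%: 4,919.0779 × 1.268282305 ≈ 6,238.7795.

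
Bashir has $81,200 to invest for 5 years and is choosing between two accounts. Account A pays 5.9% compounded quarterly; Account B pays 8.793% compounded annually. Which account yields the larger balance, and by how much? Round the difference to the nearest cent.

A: (1 + 0.01475)^20 ≈ 1.34023575457, so 81,200 × 1.34023575457 ≈ 108,827.1433.
B: (1 + 0.08793)^5 ≈ 1.52406947065, so 81,200 × 1.52406947065 ≈ 123,754.4410.
Difference ≈ 14,927.2977 in favor of B.

Account B, by $14,927.30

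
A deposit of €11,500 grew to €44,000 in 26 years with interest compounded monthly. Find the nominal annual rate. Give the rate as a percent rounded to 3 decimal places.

5.172%

The 312-period growth factor is 44,000/11,500 = 3.82609.
r/12 = 3.82609^(1/312) − 1 ≈ 0.00431004, so r ≈ 12·0.00431004 = 5.17205%.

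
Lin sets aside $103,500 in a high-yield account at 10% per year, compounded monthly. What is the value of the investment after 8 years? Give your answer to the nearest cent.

$229,581.18

Periodic rate = 10%/12 = 0.00833333; periods = 12·8 = 96.
A = 103,500·(1 + 0.1/12)^96 ≈ 103,500·2.21817563104 ≈ 229,581.1778.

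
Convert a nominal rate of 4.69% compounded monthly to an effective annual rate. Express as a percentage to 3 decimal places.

EAR = (1 + 4.69%/12)^12 − 1 = (1 + 0.00390833)^12 − 1.
(1 + 0.00390833)^12 ≈ 1.047921, so EAR ≈ 4.79214%.

4.792%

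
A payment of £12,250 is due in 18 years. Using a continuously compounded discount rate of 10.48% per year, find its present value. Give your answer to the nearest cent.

P = A·e^(−rt) = 12,250·e^(−1.8864).
e^(−1.8864) ≈ 0.15161664747, so P ≈ 1,857.3039.

£1,857.30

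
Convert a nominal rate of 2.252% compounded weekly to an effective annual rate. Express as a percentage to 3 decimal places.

2.277%

One year is 52 periods at 0.000433077 each: (1 + 0.000433077)^52 ≈ 1.022771.
EAR = 1.022771 − 1 ≈ 2.27705%.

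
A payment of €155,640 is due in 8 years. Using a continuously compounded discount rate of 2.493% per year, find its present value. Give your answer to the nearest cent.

P = A·e^(−rt) = 155,640·e^(−0.19944).
e^(−0.19944) ≈ 0.819189370701, so P ≈ 127,498.6337.

€127,498.63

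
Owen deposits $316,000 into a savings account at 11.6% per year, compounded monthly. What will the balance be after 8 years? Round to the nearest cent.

$795,750.41

Growth factor = (1 + 0.116/12)^96 ≈ 2.51819749088.
A ≈ 316,000 × 2.51819749088 ≈ 795,750.4071.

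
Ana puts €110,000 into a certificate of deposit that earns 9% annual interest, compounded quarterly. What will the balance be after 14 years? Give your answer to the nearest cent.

Periodic rate = 9%/4 = 0.0225; periods = 4·14 = 56.
A = 110,000·(1 + 0.0225)^56 ≈ 110,000·3.47652801998 ≈ 382,418.0822.

€382,418.08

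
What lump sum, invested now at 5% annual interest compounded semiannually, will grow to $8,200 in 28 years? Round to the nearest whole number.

Growth factor = (1 + 0.025)^56 ≈ 3.98599236.
P = 8,200/3.98599236 ≈ 2,057.2041.

$2,057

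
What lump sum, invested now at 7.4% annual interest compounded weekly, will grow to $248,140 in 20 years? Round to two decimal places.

Growth factor = (1 + 0.074/52)^1040 ≈ 4.38832638575.
P = 248,140/4.38832638575 ≈ 56,545.4750.

$56,545.48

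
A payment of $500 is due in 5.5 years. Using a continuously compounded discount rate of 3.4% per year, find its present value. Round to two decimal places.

P = A·e^(−rt) = 500·e^(−0.187).
e^(−0.187) ≈ 0.829443736, so P ≈ 414.7219.

$414.72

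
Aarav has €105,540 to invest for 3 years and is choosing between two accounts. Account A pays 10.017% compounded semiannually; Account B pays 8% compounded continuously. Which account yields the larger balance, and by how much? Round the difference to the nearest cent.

Account A, by €7,334.77

Account A growth factor: (1 + 0.050085)^6 ≈ 1.34074667597; balance ≈ 141,502.4042.
Account B growth factor: e^(0.08·3) = e^0.24 ≈ 1.27124915032; balance ≈ 134,167.6353.
Account A is larger by 7,334.7689.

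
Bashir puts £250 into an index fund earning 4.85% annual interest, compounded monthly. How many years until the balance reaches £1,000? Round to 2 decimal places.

(1 + 0.00404167)^(12t) = 1,000/250 = 4.
12t·ln(1 + 0.00404167) = ln(4); 12t = 1.3863/0.00403352 ≈ 343.6933.
t ≈ 28.6411 years.

28.64 years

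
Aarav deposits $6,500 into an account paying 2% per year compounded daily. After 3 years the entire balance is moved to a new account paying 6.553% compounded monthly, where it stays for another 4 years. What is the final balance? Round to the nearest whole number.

Phase 1: 6,500·(1 + 0.02/365)^1095 ≈ 6,901.9262.
Phase 2: 6,901.9262·(1 + 0.06553/12)^48 ≈ 8,963.9182.

$8,964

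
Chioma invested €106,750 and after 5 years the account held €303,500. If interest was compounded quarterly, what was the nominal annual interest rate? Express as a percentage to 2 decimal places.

The 20-period growth factor is 303,500/106,750 = 2.84309.
r/4 = 2.84309^(1/20) − 1 ≈ 0.0536334, so r ≈ 4·0.0536334 = 21.45337%.

21.45%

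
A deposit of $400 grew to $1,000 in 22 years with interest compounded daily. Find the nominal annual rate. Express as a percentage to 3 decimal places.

(1 + r/365)^8030 = 1,000/400 = 2.5.
1 + r/365 = 2.5^(1/8030) ≈ 1.000114, so r/365 ≈ 0.000114115.
r ≈ 365·0.000114115 = 4.16520%.

4.165%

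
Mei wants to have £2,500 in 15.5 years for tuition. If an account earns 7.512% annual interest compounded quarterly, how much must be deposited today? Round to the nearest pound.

Growth factor = (1 + 0.01878)^62 ≈ 3.169461328.
P = 2,500/3.169461328 ≈ 788.7776.

£789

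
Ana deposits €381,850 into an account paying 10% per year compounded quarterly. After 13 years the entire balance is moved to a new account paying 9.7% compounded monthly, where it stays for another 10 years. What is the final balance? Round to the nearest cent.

After 13 years at 10%: 381,850 × 3.611112348639 ≈ 1,378,903.2503.
Then 10 years at 9.7%: 1,378,903.2503 × 2.627678042795 ≈ 3,623,313.7940.

€3,623,313.79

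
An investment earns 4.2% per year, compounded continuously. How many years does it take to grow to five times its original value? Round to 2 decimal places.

e^(0.042t) = 5, so 0.042t = ln 5 ≈ 1.6094.
t ≈ 1.6094/0.042 ≈ 38.3200.

38.32 years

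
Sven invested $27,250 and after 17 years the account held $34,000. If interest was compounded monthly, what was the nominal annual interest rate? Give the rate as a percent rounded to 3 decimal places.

The 204-period growth factor is 34,000/27,250 = 1.24771.
r/12 = 1.24771^(1/204) − 1 ≈ 0.00108543, so r ≈ 12·0.00108543 = 1.30251%.

1.303%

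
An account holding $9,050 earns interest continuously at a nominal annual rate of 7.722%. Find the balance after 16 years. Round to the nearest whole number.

$31,134

A = P·e^(rt) = 9,050·e^(0.07722·16) = 9,050·e^1.23552.
e^1.23552 ≈ 3.4401669425, so A ≈ 31,133.5108.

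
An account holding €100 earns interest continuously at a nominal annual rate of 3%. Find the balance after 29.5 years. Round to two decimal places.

A = P·e^(rt) = 100·e^(0.03·29.5) = 100·e^0.885.
e^0.885 ≈ 2.42298439, so A ≈ 242.2984.

€242.30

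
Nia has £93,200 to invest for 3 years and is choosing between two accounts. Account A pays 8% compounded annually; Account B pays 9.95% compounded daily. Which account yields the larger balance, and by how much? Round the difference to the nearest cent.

Account B, by £8,208.00

A: (1 + 0.08)^3 ≈ 1.259712, so 93,200 × 1.259712 ≈ 117,405.1584.
B: (1 + 0.0995/365)^1095 ≈ 1.34778071029, so 93,200 × 1.34778071029 ≈ 125,613.1622.
Difference ≈ 8,208.0038 in favor of B.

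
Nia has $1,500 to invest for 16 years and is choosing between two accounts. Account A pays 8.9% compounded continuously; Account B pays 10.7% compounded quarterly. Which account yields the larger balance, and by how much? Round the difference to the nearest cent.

Account B, by $1,894.62

Account A growth factor: e^(0.089·16) = e^1.424 ≈ 4.153702063; balance ≈ 6,230.5531.
Account B growth factor: (1 + 0.02675)^64 ≈ 5.416784245; balance ≈ 8,125.1764.
Account B is larger by 1,894.6233.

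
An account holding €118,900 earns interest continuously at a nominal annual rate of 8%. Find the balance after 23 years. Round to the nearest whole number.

A = P·e^(rt) = 118,900·e^(0.08·23) = 118,900·e^1.84.
e^1.84 ≈ 6.29653826103, so A ≈ 748,658.3992.

€748,658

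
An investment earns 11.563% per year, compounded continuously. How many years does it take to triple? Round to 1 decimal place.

e^(0.11563t) = 3, so 0.11563t = ln 3 ≈ 1.0986.
t ≈ 1.0986/0.11563 ≈ 9.5011.

9.5 years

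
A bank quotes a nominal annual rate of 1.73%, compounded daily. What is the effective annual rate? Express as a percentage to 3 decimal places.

EAR = (1 + 1.73%/365)^365 − 1 = (1 + 0.0000473973)^365 − 1.
(1 + 0.0000473973)^365 ≈ 1.01745, so EAR ≈ 1.74501%.

1.745%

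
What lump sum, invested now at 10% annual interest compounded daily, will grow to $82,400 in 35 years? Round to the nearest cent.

Growth factor = (1 + 0.1/365)^12775 ≈ 33.099581391.
P = 82,400/33.099581391 ≈ 2,489.4575.

$2,489.46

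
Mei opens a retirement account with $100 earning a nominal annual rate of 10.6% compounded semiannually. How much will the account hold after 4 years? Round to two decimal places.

$151.16

Growth factor = (1 + 0.053)^8 ≈ 1.51156549.
A ≈ 100 × 1.51156549 ≈ 151.1565.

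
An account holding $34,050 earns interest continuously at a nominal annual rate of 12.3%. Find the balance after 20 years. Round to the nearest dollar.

A = P·e^(rt) = 34,050·e^(0.123·20) = 34,050·e^2.46.
e^2.46 ≈ 11.70481154, so A ≈ 398,548.8329.

$398,549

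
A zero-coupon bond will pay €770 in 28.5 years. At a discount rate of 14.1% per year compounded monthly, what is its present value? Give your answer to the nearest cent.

€14.17

Growth factor = (1 + 0.01175)^342 ≈ 54.3298953.
P = 770/54.3298953 ≈ 14.1727.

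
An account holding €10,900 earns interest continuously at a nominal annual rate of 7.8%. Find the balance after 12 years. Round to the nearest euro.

A = P·e^(rt) = 10,900·e^(0.078·12) = 10,900·e^0.936.
e^0.936 ≈ 2.5497619452, so A ≈ 27,792.4052.

€27,792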